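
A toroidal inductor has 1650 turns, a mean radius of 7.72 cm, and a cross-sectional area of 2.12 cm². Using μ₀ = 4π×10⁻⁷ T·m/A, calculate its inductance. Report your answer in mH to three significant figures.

L ≈ 1.50 mH

For a thin toroid, L = μ₀N²A/(2πR).
L = (4π×10⁻⁷)(1650)²(2.120×10^-4) / (2π×7.720×10^-2 m) = 1.495×10^-3 H.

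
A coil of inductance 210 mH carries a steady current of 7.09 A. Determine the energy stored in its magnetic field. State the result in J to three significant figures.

Stored magnetic energy: U = ½LI².
U = ½(0.21 H)(7.09 A)² = 5.278 J.

U ≈ 5.28 J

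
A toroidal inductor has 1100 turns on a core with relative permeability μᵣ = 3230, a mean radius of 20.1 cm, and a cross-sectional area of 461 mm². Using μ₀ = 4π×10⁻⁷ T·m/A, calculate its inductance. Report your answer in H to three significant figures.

For a thin toroid, L = μ₀μᵣN²A/(2πR).
L = (4π×10⁻⁷)(3230)(1100)²(4.610×10^-4) / (2π×0.201 m) = 1.793 H.

L ≈ 1.79 H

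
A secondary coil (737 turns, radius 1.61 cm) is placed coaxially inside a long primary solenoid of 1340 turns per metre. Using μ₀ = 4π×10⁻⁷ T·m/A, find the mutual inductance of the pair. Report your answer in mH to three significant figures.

M ≈ 1.01 mH

The outer solenoid produces a uniform field B₁ = μ₀n₁I₁ across the inner coil,
so the flux linkage is N₂Φ = N₂B₁A₂ = μ₀n₁N₂A₂·I₁, giving M = μ₀n₁N₂A₂.
A₂ = πr² = π(1.610×10^-2 m)² = 8.143×10^-4 m².
M = (4π×10⁻⁷)(1340)(737)(8.143×10^-4) = 1.011×10^-3 H.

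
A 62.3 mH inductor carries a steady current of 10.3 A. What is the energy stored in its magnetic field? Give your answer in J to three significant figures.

Stored magnetic energy: U = ½LI².
U = ½(6.230×10^-2 H)(10.3 A)² = 3.3047 J.

U ≈ 3.30 J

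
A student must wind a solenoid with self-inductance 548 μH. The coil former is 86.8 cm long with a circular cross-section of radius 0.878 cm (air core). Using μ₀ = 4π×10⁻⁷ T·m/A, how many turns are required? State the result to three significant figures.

A = πr² = π(8.780×10^-3 m)² = 2.422×10^-4 m².
From L = μ₀N²A/ℓ, N = √(Lℓ / (μ₀A)).
N = √[(5.480×10^-4)(0.868) / ((4π×10⁻⁷)×2.422×10^-4)] = √(1.563×10^6) ≈ 1250.2.

N ≈ 1250 turns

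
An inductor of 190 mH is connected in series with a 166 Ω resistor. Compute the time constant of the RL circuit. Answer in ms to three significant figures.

τ = L/R = (0.19 H)/(166 Ω) = 1.1446×10^-3 s.

τ ≈ 1.14 ms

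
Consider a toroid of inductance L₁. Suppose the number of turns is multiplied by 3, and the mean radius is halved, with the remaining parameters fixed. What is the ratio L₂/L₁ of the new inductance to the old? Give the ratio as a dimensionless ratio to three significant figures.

L₂/L₁ = 18.0

For a toroid, L ∝ μᵣN²A/R.
L₂/L₁ = (3)^2 × (0.5)^-1 = 18.0.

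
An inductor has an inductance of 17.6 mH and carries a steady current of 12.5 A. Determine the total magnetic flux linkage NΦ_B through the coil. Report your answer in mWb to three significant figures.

NΦ_B ≈ 220 mWb

From L = NΦ_B/I, the flux linkage is NΦ_B = LI.
NΦ_B = (1.760×10^-2 H)(12.5 A) = 0.22 Wb.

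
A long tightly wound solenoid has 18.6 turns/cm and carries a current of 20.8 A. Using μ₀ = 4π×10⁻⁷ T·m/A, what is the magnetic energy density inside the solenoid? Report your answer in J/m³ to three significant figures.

B = μ₀nI = (4π×10⁻⁷)(1.860×10^3)(20.8) = 4.862×10^-2 T.
u = B²/(2μ₀) = (4.862×10^-2)²/(2×4π×10⁻⁷) = 940.4 J/m³.

u ≈ 940 J/m³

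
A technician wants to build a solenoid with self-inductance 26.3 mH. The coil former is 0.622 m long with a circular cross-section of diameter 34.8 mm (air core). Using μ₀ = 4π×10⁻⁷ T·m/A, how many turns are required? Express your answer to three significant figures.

N ≈ 3700 turns

A = π(d/2)² = π(1.740×10^-2 m)² = 9.511×10^-4 m².
From L = μ₀N²A/ℓ, N = √(Lℓ / (μ₀A)).
N = √[(2.630×10^-2)(0.622) / ((4π×10⁻⁷)×9.511×10^-4)] = √(1.369×10^7) ≈ 3699.5.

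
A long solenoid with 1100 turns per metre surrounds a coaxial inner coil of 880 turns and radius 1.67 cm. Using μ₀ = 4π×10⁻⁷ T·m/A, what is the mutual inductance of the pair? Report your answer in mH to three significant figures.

The outer solenoid produces a uniform field B₁ = μ₀n₁I₁ across the inner coil,
so the flux linkage is N₂Φ = N₂B₁A₂ = μ₀n₁N₂A₂·I₁, giving M = μ₀n₁N₂A₂.
A₂ = πr² = π(1.670×10^-2 m)² = 8.762×10^-4 m².
M = (4π×10⁻⁷)(1100)(880)(8.762×10^-4) = 1.066×10^-3 H.

M ≈ 1.07 mH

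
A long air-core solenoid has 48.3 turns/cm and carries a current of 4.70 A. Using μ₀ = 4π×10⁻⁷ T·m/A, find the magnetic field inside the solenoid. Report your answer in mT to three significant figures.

B ≈ 28.5 mT

Inside a long solenoid, B = μ₀nI.
B = (4π×10⁻⁷)(4.830×10^3 m⁻¹)(4.70 A) = 2.853×10^-2 T.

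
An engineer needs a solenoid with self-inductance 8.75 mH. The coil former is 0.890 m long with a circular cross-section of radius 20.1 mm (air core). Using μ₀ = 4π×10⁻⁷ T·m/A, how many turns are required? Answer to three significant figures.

A = πr² = π(2.010×10^-2 m)² = 1.269×10^-3 m².
From L = μ₀N²A/ℓ, N = √(Lℓ / (μ₀A)).
N = √[(8.750×10^-3)(0.89) / ((4π×10⁻⁷)×1.269×10^-3)] = √(4.883×10^6) ≈ 2209.6.

N ≈ 2210 turns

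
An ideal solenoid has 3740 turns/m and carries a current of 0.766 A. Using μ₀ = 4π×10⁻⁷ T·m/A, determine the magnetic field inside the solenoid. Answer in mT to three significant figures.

Inside a long solenoid, B = μ₀nI.
B = (4π×10⁻⁷)(3.740×10^3 m⁻¹)(0.766 A) = 3.600×10^-3 T.

B ≈ 3.60 mT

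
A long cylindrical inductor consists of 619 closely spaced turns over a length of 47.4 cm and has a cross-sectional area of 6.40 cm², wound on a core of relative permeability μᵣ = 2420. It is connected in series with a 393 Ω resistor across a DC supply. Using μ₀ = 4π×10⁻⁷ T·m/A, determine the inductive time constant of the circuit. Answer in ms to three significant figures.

τ ≈ 4.00 ms

A = 6.40 cm² = 6.400×10^-4 m².
L = μ₀μᵣN²A/ℓ = (4π×10⁻⁷)(2420)(619)²(6.400×10^-4)/(0.474) = 1.573 H.
τ = L/R = (1.573)/(393) = 4.003×10^-3 s.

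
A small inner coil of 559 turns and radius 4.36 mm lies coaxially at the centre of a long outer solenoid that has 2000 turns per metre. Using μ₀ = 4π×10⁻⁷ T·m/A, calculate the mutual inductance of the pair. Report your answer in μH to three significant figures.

The outer solenoid produces a uniform field B₁ = μ₀n₁I₁ across the inner coil,
so the flux linkage is N₂Φ = N₂B₁A₂ = μ₀n₁N₂A₂·I₁, giving M = μ₀n₁N₂A₂.
A₂ = πr² = π(4.360×10^-3 m)² = 5.972×10^-5 m².
M = (4π×10⁻⁷)(2000)(559)(5.972×10^-5) = 8.390×10^-5 H.

M ≈ 83.9 μH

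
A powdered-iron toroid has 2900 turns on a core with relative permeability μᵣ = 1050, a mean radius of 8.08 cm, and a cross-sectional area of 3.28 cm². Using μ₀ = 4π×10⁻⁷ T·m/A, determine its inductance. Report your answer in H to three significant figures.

L ≈ 7.17 H

For a thin toroid, L = μ₀μᵣN²A/(2πR).
L = (4π×10⁻⁷)(1050)(2900)²(3.280×10^-4) / (2π×8.080×10^-2 m) = 7.169 H.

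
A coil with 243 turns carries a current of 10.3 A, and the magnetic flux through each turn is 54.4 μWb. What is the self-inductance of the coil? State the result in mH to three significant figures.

Self-inductance is defined by L = NΦ_B/I (flux linkage over current).
L = (243)(5.440×10^-5 Wb)/(10.3 A) = 1.283×10^-3 H.

L ≈ 1.28 mH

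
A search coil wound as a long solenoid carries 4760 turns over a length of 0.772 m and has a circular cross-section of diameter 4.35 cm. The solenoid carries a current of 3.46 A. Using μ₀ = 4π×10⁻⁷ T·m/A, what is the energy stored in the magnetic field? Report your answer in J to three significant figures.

A = π(d/2)² = π(2.175×10^-2 m)² = 1.486×10^-3 m².
L = μ₀N²A/ℓ = (4π×10⁻⁷)(4760)²(1.486×10^-3)/(0.772) = 5.481×10^-2 H.
U = ½LI² = ½(5.481×10^-2)(3.46)² = 0.3281 J.

U ≈ 0.328 J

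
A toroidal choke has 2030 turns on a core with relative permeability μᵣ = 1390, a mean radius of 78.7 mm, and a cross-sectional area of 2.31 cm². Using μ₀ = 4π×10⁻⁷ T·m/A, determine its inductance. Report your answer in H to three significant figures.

For a thin toroid, L = μ₀μᵣN²A/(2πR).
L = (4π×10⁻⁷)(1390)(2030)²(2.310×10^-4) / (2π×7.870×10^-2 m) = 3.363 H.

L ≈ 3.36 H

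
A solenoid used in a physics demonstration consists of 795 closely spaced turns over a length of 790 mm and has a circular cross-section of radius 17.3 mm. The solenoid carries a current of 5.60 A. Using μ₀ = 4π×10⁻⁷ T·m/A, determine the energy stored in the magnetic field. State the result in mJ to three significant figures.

U ≈ 14.8 mJ

A = πr² = π(1.730×10^-2 m)² = 9.402×10^-4 m².
L = μ₀N²A/ℓ = (4π×10⁻⁷)(795)²(9.402×10^-4)/(0.79) = 9.453×10^-4 H.
U = ½LI² = ½(9.453×10^-4)(5.60)² = 1.482×10^-2 J.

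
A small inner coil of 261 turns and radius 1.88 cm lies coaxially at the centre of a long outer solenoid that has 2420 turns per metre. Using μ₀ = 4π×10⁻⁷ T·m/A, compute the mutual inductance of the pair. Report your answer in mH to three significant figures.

The outer solenoid produces a uniform field B₁ = μ₀n₁I₁ across the inner coil,
so the flux linkage is N₂Φ = N₂B₁A₂ = μ₀n₁N₂A₂·I₁, giving M = μ₀n₁N₂A₂.
A₂ = πr² = π(1.880×10^-2 m)² = 1.110×10^-3 m².
M = (4π×10⁻⁷)(2420)(261)(1.110×10^-3) = 8.813×10^-4 H.

M ≈ 0.881 mH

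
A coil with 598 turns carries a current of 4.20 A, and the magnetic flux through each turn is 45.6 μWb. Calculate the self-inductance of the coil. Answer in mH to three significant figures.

Self-inductance is defined by L = NΦ_B/I (flux linkage over current).
L = (598)(4.560×10^-5 Wb)/(4.20 A) = 6.493×10^-3 H.

L ≈ 6.49 mH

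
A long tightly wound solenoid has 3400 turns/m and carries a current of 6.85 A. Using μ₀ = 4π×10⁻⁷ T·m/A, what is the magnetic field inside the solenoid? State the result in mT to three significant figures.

Inside a long solenoid, B = μ₀nI.
B = (4π×10⁻⁷)(3.400×10^3 m⁻¹)(6.85 A) = 2.927×10^-2 T.

B ≈ 29.3 mT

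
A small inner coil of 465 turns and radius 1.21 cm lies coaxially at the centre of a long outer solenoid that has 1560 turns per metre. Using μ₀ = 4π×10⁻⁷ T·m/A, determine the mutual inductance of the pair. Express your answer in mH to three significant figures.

M ≈ 0.419 mH

The outer solenoid produces a uniform field B₁ = μ₀n₁I₁ across the inner coil,
so the flux linkage is N₂Φ = N₂B₁A₂ = μ₀n₁N₂A₂·I₁, giving M = μ₀n₁N₂A₂.
A₂ = πr² = π(1.210×10^-2 m)² = 4.600×10^-4 m².
M = (4π×10⁻⁷)(1560)(465)(4.600×10^-4) = 4.193×10^-4 H.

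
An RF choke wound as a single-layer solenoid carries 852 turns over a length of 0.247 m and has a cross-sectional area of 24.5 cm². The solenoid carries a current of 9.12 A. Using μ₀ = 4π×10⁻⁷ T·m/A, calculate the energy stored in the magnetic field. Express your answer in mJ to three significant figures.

A = 24.5 cm² = 2.450×10^-3 m².
L = μ₀N²A/ℓ = (4π×10⁻⁷)(852)²(2.450×10^-3)/(0.247) = 9.048×10^-3 H.
U = ½LI² = ½(9.048×10^-3)(9.12)² = 0.3763 J.

U ≈ 376 mJ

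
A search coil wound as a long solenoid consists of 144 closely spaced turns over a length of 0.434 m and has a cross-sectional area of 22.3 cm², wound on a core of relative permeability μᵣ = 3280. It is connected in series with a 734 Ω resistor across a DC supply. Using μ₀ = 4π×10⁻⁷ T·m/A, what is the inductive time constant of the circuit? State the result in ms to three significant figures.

A = 22.3 cm² = 2.230×10^-3 m².
L = μ₀μᵣN²A/ℓ = (4π×10⁻⁷)(3280)(144)²(2.230×10^-3)/(0.434) = 0.4392 H.
τ = L/R = (0.4392)/(734) = 5.983×10^-4 s.

τ ≈ 0.598 ms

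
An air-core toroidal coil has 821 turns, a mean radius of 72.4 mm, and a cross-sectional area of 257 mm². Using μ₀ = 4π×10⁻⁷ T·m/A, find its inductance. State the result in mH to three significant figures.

For a thin toroid, L = μ₀N²A/(2πR).
L = (4π×10⁻⁷)(821)²(2.570×10^-4) / (2π×7.240×10^-2 m) = 4.785×10^-4 H.

L ≈ 0.479 mH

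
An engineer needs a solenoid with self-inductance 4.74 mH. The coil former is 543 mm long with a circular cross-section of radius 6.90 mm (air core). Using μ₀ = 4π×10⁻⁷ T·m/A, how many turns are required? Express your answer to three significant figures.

N ≈ 3700 turns

A = πr² = π(6.900×10^-3 m)² = 1.496×10^-4 m².
From L = μ₀N²A/ℓ, N = √(Lℓ / (μ₀A)).
N = √[(4.740×10^-3)(0.543) / ((4π×10⁻⁷)×1.496×10^-4)] = √(1.369×10^7) ≈ 3700.5.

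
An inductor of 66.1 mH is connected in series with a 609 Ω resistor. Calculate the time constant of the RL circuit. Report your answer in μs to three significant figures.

τ = L/R = (6.610×10^-2 H)/(609 Ω) = 1.085×10^-4 s.

τ ≈ 109 μs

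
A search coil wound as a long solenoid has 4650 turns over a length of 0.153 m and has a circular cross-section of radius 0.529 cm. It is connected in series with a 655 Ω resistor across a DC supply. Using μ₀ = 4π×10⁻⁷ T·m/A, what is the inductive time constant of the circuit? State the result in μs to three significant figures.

A = πr² = π(5.290×10^-3 m)² = 8.791×10^-5 m².
L = μ₀N²A/ℓ = (4π×10⁻⁷)(4650)²(8.791×10^-5)/(0.153) = 1.561×10^-2 H.
τ = L/R = (1.561×10^-2)/(655) = 2.384×10^-5 s.

τ ≈ 23.8 μs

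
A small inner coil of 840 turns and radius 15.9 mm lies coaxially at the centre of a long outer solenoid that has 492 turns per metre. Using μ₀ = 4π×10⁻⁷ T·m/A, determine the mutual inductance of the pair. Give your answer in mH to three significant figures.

The outer solenoid produces a uniform field B₁ = μ₀n₁I₁ across the inner coil,
so the flux linkage is N₂Φ = N₂B₁A₂ = μ₀n₁N₂A₂·I₁, giving M = μ₀n₁N₂A₂.
A₂ = πr² = π(1.590×10^-2 m)² = 7.942×10^-4 m².
M = (4π×10⁻⁷)(492)(840)(7.942×10^-4) = 4.1248×10^-4 H.

M ≈ 0.412 mH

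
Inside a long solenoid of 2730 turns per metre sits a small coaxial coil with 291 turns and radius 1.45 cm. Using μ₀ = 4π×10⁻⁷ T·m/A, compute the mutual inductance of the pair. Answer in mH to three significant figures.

The outer solenoid produces a uniform field B₁ = μ₀n₁I₁ across the inner coil,
so the flux linkage is N₂Φ = N₂B₁A₂ = μ₀n₁N₂A₂·I₁, giving M = μ₀n₁N₂A₂.
A₂ = πr² = π(1.450×10^-2 m)² = 6.605×10^-4 m².
M = (4π×10⁻⁷)(2730)(291)(6.605×10^-4) = 6.594×10^-4 H.

M ≈ 0.659 mH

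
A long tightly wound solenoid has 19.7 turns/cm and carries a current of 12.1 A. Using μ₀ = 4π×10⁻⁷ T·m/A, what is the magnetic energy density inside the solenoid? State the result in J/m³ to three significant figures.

u ≈ 357 J/m³

B = μ₀nI = (4π×10⁻⁷)(1.970×10^3)(12.1) = 2.995×10^-2 T.
u = B²/(2μ₀) = (2.995×10^-2)²/(2×4π×10⁻⁷) = 357 J/m³.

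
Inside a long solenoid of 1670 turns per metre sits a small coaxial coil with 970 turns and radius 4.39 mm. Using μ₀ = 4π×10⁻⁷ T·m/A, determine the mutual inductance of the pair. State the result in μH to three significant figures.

The outer solenoid produces a uniform field B₁ = μ₀n₁I₁ across the inner coil,
so the flux linkage is N₂Φ = N₂B₁A₂ = μ₀n₁N₂A₂·I₁, giving M = μ₀n₁N₂A₂.
A₂ = πr² = π(4.390×10^-3 m)² = 6.0545×10^-5 m².
M = (4π×10⁻⁷)(1670)(970)(6.0545×10^-5) = 1.232×10^-4 H.

M ≈ 123 μH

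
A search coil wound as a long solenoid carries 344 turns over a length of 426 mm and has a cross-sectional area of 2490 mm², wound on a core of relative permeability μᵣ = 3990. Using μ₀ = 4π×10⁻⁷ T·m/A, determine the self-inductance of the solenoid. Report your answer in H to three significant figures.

A = 2490 mm² = 2.490×10^-3 m².
For a long solenoid, L = μ₀μᵣN²A/ℓ.
L = (4π×10⁻⁷)(3990)(344)²(2.490×10^-3)/(0.426 m) = 3.468 H.

L ≈ 3.47 H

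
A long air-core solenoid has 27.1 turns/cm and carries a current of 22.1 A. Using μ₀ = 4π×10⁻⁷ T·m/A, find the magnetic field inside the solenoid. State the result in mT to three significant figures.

B ≈ 75.3 mT

Inside a long solenoid, B = μ₀nI.
B = (4π×10⁻⁷)(2.710×10^3 m⁻¹)(22.1 A) = 7.526×10^-2 T.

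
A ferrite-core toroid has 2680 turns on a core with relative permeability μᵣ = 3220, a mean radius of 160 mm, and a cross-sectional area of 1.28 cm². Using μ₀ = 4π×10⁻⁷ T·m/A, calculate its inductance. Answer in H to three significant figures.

For a thin toroid, L = μ₀μᵣN²A/(2πR).
L = (4π×10⁻⁷)(3220)(2680)²(1.280×10^-4) / (2π×0.16 m) = 3.7 H.

L ≈ 3.70 H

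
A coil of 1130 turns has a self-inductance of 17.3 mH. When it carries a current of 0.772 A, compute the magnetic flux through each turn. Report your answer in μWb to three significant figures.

Φ_B ≈ 11.8 μWb

From L = NΦ_B/I, the flux per turn is Φ_B = LI/N.
Φ_B = (1.730×10^-2 H)(0.772 A)/1130 = 1.182×10^-5 Wb.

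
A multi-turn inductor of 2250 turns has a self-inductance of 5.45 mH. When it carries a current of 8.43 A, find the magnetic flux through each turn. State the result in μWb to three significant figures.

Φ_B ≈ 20.4 μWb

From L = NΦ_B/I, the flux per turn is Φ_B = LI/N.
Φ_B = (5.450×10^-3 H)(8.43 A)/2250 = 2.042×10^-5 Wb.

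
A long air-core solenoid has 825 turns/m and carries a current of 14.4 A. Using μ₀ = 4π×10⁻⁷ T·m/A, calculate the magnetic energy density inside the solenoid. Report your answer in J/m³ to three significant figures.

u ≈ 88.7 J/m³

B = μ₀nI = (4π×10⁻⁷)(825)(14.4) = 1.493×10^-2 T.
u = B²/(2μ₀) = (1.493×10^-2)²/(2×4π×10⁻⁷) = 88.68 J/m³.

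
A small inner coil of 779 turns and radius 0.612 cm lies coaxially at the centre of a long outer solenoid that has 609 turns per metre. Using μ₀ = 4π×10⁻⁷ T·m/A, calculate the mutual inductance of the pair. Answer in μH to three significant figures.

The outer solenoid produces a uniform field B₁ = μ₀n₁I₁ across the inner coil,
so the flux linkage is N₂Φ = N₂B₁A₂ = μ₀n₁N₂A₂·I₁, giving M = μ₀n₁N₂A₂.
A₂ = πr² = π(6.120×10^-3 m)² = 1.177×10^-4 m².
M = (4π×10⁻⁷)(609)(779)(1.177×10^-4) = 7.0148×10^-5 H.

M ≈ 70.1 μH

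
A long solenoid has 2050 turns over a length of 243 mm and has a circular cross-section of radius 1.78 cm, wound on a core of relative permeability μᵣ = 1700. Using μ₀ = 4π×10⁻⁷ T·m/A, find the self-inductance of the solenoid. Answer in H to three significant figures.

A = πr² = π(1.780×10^-2 m)² = 9.954×10^-4 m².
For a long solenoid, L = μ₀μᵣN²A/ℓ.
L = (4π×10⁻⁷)(1700)(2050)²(9.954×10^-4)/(0.243 m) = 36.77 H.

L ≈ 36.8 H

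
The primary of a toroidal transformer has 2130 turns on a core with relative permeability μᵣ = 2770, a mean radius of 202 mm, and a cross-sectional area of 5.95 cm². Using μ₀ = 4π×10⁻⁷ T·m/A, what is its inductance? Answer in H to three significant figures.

L ≈ 7.40 H

For a thin toroid, L = μ₀μᵣN²A/(2πR).
L = (4π×10⁻⁷)(2770)(2130)²(5.950×10^-4) / (2π×0.202 m) = 7.403 H.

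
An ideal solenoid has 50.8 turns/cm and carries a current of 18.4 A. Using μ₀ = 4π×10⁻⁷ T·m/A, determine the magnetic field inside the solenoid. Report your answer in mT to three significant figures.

B ≈ 117 mT

Inside a long solenoid, B = μ₀nI.
B = (4π×10⁻⁷)(5.080×10^3 m⁻¹)(18.4 A) = 0.11746 T.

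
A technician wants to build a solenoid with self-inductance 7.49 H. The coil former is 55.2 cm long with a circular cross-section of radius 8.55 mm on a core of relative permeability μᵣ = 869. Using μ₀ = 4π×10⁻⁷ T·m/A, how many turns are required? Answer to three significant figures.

A = πr² = π(8.550×10^-3 m)² = 2.297×10^-4 m².
From L = μ₀μᵣN²A/ℓ, N = √(Lℓ / (μ₀μᵣA)).
N = √[(7.49)(0.552) / ((4π×10⁻⁷)(869)×2.297×10^-4)] = √(1.649×10^7) ≈ 4060.3.

N ≈ 4060 turns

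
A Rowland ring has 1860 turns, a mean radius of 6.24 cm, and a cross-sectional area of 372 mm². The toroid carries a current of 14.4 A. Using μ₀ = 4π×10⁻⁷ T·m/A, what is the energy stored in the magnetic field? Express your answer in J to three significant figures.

U ≈ 0.428 J

L = μ₀N²A/(2πR) = (4π×10⁻⁷)(1860)²(3.720×10^-4)/(2π×6.240×10^-2) = 4.1249×10^-3 H.
U = ½LI² = ½(4.1249×10^-3)(14.4)² = 0.4277 J.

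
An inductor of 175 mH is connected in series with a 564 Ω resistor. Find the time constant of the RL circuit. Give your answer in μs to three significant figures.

τ ≈ 310 μs

τ = L/R = (0.175 H)/(564 Ω) = 3.103×10^-4 s.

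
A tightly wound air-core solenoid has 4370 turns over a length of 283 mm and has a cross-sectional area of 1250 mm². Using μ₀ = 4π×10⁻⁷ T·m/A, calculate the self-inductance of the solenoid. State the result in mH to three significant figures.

L ≈ 106 mH

A = 1250 mm² = 1.250×10^-3 m².
For a long solenoid, L = μ₀N²A/ℓ.
L = (4π×10⁻⁷)(4370)²(1.250×10^-3)/(0.283 m) = 0.106 H.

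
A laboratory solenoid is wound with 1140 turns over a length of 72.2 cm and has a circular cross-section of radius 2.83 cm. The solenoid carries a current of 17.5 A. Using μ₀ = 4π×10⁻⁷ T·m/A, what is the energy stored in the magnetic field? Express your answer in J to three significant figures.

A = πr² = π(2.830×10^-2 m)² = 2.516×10^-3 m².
L = μ₀N²A/ℓ = (4π×10⁻⁷)(1140)²(2.516×10^-3)/(0.722) = 5.691×10^-3 H.
U = ½LI² = ½(5.691×10^-3)(17.5)² = 0.87147 J.

U ≈ 0.871 J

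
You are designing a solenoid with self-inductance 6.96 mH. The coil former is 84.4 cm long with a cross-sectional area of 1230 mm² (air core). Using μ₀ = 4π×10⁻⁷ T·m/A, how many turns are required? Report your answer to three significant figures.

A = 1230 mm² = 1.230×10^-3 m².
From L = μ₀N²A/ℓ, N = √(Lℓ / (μ₀A)).
N = √[(6.960×10^-3)(0.844) / ((4π×10⁻⁷)×1.230×10^-3)] = √(3.800×10^6) ≈ 1949.5.

N ≈ 1950 turns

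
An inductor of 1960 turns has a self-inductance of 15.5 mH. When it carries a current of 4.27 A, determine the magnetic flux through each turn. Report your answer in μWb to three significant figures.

Φ_B ≈ 33.8 μWb

From L = NΦ_B/I, the flux per turn is Φ_B = LI/N.
Φ_B = (1.550×10^-2 H)(4.27 A)/1960 = 3.377×10^-5 Wb.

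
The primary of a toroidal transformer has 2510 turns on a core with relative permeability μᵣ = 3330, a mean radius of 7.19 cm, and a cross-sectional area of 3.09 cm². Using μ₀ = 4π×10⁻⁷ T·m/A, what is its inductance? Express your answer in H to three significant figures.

For a thin toroid, L = μ₀μᵣN²A/(2πR).
L = (4π×10⁻⁷)(3330)(2510)²(3.090×10^-4) / (2π×7.190×10^-2 m) = 18.03 H.

L ≈ 18.0 H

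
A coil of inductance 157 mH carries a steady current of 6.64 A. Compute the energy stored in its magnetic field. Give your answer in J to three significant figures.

Stored magnetic energy: U = ½LI².
U = ½(0.157 H)(6.64 A)² = 3.461 J.

U ≈ 3.46 J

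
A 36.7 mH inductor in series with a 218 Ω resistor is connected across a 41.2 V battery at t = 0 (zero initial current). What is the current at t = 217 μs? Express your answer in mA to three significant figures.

τ = L/R = 3.670×10^-2/218 = 1.683×10^-4 s; final current I_∞ = ε/R = 41.2/218 = 0.189 A.
I(t) = I_∞(1 − e^(−t/τ)) with t/τ = 1.289.
I = (0.189)(1 − e^(−1.289)) = 0.1369 A.

I ≈ 137 mA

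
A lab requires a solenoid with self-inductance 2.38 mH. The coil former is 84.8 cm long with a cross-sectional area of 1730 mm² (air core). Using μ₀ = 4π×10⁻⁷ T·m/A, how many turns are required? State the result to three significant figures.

N ≈ 964 turns

A = 1730 mm² = 1.730×10^-3 m².
From L = μ₀N²A/ℓ, N = √(Lℓ / (μ₀A)).
N = √[(2.380×10^-3)(0.848) / ((4π×10⁻⁷)×1.730×10^-3)] = √(9.284×10^5) ≈ 963.5.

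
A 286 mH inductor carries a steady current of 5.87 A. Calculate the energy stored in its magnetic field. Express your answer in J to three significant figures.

U ≈ 4.93 J

Stored magnetic energy: U = ½LI².
U = ½(0.286 H)(5.87 A)² = 4.927 J.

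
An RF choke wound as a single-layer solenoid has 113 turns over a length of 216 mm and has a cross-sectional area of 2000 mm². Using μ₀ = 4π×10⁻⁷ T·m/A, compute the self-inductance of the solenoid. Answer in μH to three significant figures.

A = 2000 mm² = 2.000×10^-3 m².
For a long solenoid, L = μ₀N²A/ℓ.
L = (4π×10⁻⁷)(113)²(2.000×10^-3)/(0.216 m) = 1.486×10^-4 H.

L ≈ 149 μH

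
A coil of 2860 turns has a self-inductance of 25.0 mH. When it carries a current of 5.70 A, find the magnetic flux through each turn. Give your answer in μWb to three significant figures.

Φ_B ≈ 49.8 μWb

From L = NΦ_B/I, the flux per turn is Φ_B = LI/N.
Φ_B = (2.500×10^-2 H)(5.70 A)/2860 = 4.983×10^-5 Wb.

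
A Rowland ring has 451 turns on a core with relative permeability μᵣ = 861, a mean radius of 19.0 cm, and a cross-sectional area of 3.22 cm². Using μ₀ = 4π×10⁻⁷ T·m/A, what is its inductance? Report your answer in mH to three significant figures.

L ≈ 59.4 mH

For a thin toroid, L = μ₀μᵣN²A/(2πR).
L = (4π×10⁻⁷)(861)(451)²(3.220×10^-4) / (2π×0.19 m) = 5.936×10^-2 H.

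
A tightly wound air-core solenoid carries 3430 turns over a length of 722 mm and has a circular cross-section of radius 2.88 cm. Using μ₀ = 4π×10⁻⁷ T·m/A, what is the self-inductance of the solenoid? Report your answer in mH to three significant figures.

A = πr² = π(2.880×10^-2 m)² = 2.606×10^-3 m².
For a long solenoid, L = μ₀N²A/ℓ.
L = (4π×10⁻⁷)(3430)²(2.606×10^-3)/(0.722 m) = 5.336×10^-2 H.

L ≈ 53.4 mH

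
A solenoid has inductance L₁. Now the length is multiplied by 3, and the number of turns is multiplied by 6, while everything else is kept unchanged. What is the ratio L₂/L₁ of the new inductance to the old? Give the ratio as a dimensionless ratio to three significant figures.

L₂/L₁ = 12.0

For a solenoid, L ∝ μᵣN²A/ℓ.
L₂/L₁ = (3)^-1 × (6)^2 = 12.0.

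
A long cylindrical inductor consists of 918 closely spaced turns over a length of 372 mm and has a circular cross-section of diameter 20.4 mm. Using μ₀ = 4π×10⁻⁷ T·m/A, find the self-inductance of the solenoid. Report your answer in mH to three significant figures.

A = π(d/2)² = π(1.020×10^-2 m)² = 3.269×10^-4 m².
For a long solenoid, L = μ₀N²A/ℓ.
L = (4π×10⁻⁷)(918)²(3.269×10^-4)/(0.372 m) = 9.3047×10^-4 H.

L ≈ 0.930 mH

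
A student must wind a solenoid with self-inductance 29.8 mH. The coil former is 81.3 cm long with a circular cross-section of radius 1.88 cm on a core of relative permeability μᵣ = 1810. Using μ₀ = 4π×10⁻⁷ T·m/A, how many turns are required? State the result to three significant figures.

A = πr² = π(1.880×10^-2 m)² = 1.110×10^-3 m².
From L = μ₀μᵣN²A/ℓ, N = √(Lℓ / (μ₀μᵣA)).
N = √[(2.980×10^-2)(0.813) / ((4π×10⁻⁷)(1810)×1.110×10^-3)] = √(9.593×10^3) ≈ 97.9.

N ≈ 98 turns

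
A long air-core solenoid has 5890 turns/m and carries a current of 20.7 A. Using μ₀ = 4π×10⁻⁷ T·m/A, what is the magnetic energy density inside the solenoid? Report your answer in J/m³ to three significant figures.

B = μ₀nI = (4π×10⁻⁷)(5.890×10^3)(20.7) = 0.1532 T.
u = B²/(2μ₀) = (0.1532)²/(2×4π×10⁻⁷) = 9.340×10^3 J/m³.

u ≈ 9340 J/m³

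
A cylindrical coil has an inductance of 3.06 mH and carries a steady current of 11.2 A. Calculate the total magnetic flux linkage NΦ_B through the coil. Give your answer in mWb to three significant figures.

From L = NΦ_B/I, the flux linkage is NΦ_B = LI.
NΦ_B = (3.060×10^-3 H)(11.2 A) = 3.427×10^-2 Wb.

NΦ_B ≈ 34.3 mWb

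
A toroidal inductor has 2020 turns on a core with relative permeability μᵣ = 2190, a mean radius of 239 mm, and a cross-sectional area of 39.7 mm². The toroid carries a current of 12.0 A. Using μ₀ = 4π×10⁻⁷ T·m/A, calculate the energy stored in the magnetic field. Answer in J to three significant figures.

L = μ₀μᵣN²A/(2πR) = (4π×10⁻⁷)(2190)(2020)²(3.970×10^-5)/(2π×0.239) = 0.2969 H.
U = ½LI² = ½(0.2969)(12.0)² = 21.37 J.

U ≈ 21.4 J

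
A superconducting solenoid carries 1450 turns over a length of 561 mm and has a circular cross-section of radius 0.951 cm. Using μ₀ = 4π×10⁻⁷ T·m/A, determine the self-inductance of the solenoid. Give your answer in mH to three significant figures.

L ≈ 1.34 mH

A = πr² = π(9.510×10^-3 m)² = 2.841×10^-4 m².
For a long solenoid, L = μ₀N²A/ℓ.
L = (4π×10⁻⁷)(1450)²(2.841×10^-4)/(0.561 m) = 1.338×10^-3 H.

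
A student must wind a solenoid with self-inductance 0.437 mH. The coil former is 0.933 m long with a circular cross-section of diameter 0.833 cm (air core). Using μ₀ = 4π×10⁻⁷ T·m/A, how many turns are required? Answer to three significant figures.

N ≈ 2440 turns

A = π(d/2)² = π(4.165×10^-3 m)² = 5.450×10^-5 m².
From L = μ₀N²A/ℓ, N = √(Lℓ / (μ₀A)).
N = √[(4.370×10^-4)(0.933) / ((4π×10⁻⁷)×5.450×10^-5)] = √(5.954×10^6) ≈ 2440.0.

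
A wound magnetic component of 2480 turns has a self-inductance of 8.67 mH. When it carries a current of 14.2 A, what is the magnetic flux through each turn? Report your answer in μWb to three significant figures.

From L = NΦ_B/I, the flux per turn is Φ_B = LI/N.
Φ_B = (8.670×10^-3 H)(14.2 A)/2480 = 4.964×10^-5 Wb.

Φ_B ≈ 49.6 μWb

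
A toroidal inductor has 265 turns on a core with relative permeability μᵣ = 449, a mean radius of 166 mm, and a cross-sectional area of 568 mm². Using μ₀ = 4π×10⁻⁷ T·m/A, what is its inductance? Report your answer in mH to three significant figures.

L ≈ 21.6 mH

For a thin toroid, L = μ₀μᵣN²A/(2πR).
L = (4π×10⁻⁷)(449)(265)²(5.680×10^-4) / (2π×0.166 m) = 2.158×10^-2 H.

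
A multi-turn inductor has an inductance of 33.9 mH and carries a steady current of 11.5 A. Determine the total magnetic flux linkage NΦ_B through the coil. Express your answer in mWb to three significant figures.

From L = NΦ_B/I, the flux linkage is NΦ_B = LI.
NΦ_B = (3.390×10^-2 H)(11.5 A) = 0.3898 Wb.

NΦ_B ≈ 390 mWb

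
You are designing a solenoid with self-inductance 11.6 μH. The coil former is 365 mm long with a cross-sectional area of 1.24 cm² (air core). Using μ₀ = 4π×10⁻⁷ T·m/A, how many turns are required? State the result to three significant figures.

N ≈ 165 turns

A = 1.24 cm² = 1.240×10^-4 m².
From L = μ₀N²A/ℓ, N = √(Lℓ / (μ₀A)).
N = √[(1.160×10^-5)(0.365) / ((4π×10⁻⁷)×1.240×10^-4)] = √(2.717×10^4) ≈ 164.8.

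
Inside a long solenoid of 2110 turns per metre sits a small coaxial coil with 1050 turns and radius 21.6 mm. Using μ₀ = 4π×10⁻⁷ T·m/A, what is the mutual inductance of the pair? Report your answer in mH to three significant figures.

M ≈ 4.08 mH

The outer solenoid produces a uniform field B₁ = μ₀n₁I₁ across the inner coil,
so the flux linkage is N₂Φ = N₂B₁A₂ = μ₀n₁N₂A₂·I₁, giving M = μ₀n₁N₂A₂.
A₂ = πr² = π(2.160×10^-2 m)² = 1.466×10^-3 m².
M = (4π×10⁻⁷)(2110)(1050)(1.466×10^-3) = 4.081×10^-3 H.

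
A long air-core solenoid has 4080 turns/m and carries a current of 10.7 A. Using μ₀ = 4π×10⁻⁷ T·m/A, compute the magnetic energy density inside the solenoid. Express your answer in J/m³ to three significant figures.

u ≈ 1200 J/m³

B = μ₀nI = (4π×10⁻⁷)(4.080×10^3)(10.7) = 5.486×10^-2 T.
u = B²/(2μ₀) = (5.486×10^-2)²/(2×4π×10⁻⁷) = 1.197×10^3 J/m³.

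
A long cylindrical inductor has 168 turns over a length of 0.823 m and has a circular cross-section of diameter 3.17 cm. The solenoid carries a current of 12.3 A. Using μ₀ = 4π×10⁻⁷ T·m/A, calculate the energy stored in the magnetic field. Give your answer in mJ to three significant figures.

U ≈ 2.57 mJ

A = π(d/2)² = π(1.585×10^-2 m)² = 7.892×10^-4 m².
L = μ₀N²A/ℓ = (4π×10⁻⁷)(168)²(7.892×10^-4)/(0.823) = 3.401×10^-5 H.
U = ½LI² = ½(3.401×10^-5)(12.3)² = 2.573×10^-3 J.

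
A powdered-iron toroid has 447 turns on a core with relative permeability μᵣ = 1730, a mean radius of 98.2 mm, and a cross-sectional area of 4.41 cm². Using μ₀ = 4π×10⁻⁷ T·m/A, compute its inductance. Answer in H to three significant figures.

L ≈ 0.310 H

For a thin toroid, L = μ₀μᵣN²A/(2πR).
L = (4π×10⁻⁷)(1730)(447)²(4.410×10^-4) / (2π×9.820×10^-2 m) = 0.31047 H.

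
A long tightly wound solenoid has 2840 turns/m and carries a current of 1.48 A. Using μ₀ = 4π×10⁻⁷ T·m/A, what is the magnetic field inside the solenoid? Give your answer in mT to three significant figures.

B ≈ 5.28 mT

Inside a long solenoid, B = μ₀nI.
B = (4π×10⁻⁷)(2.840×10^3 m⁻¹)(1.48 A) = 5.282×10^-3 T.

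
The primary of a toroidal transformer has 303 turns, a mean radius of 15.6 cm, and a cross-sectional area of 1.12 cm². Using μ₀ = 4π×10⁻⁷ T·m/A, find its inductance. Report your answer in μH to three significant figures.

For a thin toroid, L = μ₀N²A/(2πR).
L = (4π×10⁻⁷)(303)²(1.120×10^-4) / (2π×0.156 m) = 1.318×10^-5 H.

L ≈ 13.2 μH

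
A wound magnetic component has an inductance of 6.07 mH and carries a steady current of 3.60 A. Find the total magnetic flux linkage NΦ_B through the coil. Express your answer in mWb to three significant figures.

NΦ_B ≈ 21.9 mWb

From L = NΦ_B/I, the flux linkage is NΦ_B = LI.
NΦ_B = (6.070×10^-3 H)(3.60 A) = 2.185×10^-2 Wb.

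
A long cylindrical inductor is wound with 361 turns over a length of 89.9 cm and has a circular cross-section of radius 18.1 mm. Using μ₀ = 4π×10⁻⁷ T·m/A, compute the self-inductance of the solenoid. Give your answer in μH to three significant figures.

A = πr² = π(1.810×10^-2 m)² = 1.029×10^-3 m².
For a long solenoid, L = μ₀N²A/ℓ.
L = (4π×10⁻⁷)(361)²(1.029×10^-3)/(0.899 m) = 1.8749×10^-4 H.

L ≈ 187 μH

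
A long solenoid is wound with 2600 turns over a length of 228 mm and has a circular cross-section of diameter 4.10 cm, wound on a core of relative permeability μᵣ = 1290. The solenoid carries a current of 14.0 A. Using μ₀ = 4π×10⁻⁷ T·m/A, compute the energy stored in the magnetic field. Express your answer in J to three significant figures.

A = π(d/2)² = π(2.050×10^-2 m)² = 1.320×10^-3 m².
L = μ₀μᵣN²A/ℓ = (4π×10⁻⁷)(1290)(2600)²(1.320×10^-3)/(0.228) = 63.46 H.
U = ½LI² = ½(63.46)(14.0)² = 6.219×10^3 J.

U ≈ 6220 J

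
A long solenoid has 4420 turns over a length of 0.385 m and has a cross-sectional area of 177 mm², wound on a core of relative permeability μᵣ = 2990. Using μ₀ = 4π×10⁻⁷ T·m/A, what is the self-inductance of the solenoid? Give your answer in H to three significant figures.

L ≈ 33.7 H

A = 177 mm² = 1.770×10^-4 m².
For a long solenoid, L = μ₀μᵣN²A/ℓ.
L = (4π×10⁻⁷)(2990)(4420)²(1.770×10^-4)/(0.385 m) = 33.747 H.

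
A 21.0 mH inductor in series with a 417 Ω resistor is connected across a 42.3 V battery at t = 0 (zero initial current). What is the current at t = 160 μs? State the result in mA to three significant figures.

I ≈ 97.2 mA

τ = L/R = 2.100×10^-2/417 = 5.036×10^-5 s; final current I_∞ = ε/R = 42.3/417 = 0.1014 A.
I(t) = I_∞(1 − e^(−t/τ)) with t/τ = 3.177.
I = (0.1014)(1 − e^(−3.177)) = 9.721×10^-2 A.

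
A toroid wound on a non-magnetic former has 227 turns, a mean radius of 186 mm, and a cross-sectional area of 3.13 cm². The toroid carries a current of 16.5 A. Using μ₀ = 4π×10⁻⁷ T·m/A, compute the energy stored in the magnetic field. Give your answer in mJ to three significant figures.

U ≈ 2.36 mJ

L = μ₀N²A/(2πR) = (4π×10⁻⁷)(227)²(3.130×10^-4)/(2π×0.186) = 1.734×10^-5 H.
U = ½LI² = ½(1.734×10^-5)(16.5)² = 2.361×10^-3 J.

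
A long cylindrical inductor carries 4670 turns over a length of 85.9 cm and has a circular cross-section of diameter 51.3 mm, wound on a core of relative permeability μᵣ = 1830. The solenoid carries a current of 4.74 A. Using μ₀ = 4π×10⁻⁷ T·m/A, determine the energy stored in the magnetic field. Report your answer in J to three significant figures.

U ≈ 1360 J

A = π(d/2)² = π(2.565×10^-2 m)² = 2.067×10^-3 m².
L = μ₀μᵣN²A/ℓ = (4π×10⁻⁷)(1830)(4670)²(2.067×10^-3)/(0.859) = 120.7 H.
U = ½LI² = ½(120.7)(4.74)² = 1.356×10^3 J.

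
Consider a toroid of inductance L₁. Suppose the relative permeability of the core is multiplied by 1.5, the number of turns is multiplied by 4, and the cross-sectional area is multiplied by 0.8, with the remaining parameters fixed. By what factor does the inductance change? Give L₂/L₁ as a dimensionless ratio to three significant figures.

L₂/L₁ = 19.2

For a toroid, L ∝ μᵣN²A/R.
L₂/L₁ = (1.5) × (4)^2 × (0.8) = 19.2.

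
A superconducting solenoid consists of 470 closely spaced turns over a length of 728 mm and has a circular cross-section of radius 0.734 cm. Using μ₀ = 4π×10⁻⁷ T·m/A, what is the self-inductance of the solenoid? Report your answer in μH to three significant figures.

A = πr² = π(7.340×10^-3 m)² = 1.693×10^-4 m².
For a long solenoid, L = μ₀N²A/ℓ.
L = (4π×10⁻⁷)(470)²(1.693×10^-4)/(0.728 m) = 6.454×10^-5 H.

L ≈ 64.5 μH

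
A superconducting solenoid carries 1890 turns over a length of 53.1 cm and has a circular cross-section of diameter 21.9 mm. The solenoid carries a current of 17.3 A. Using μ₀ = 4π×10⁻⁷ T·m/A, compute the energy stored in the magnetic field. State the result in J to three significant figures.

U ≈ 0.477 J

A = π(d/2)² = π(1.095×10^-2 m)² = 3.767×10^-4 m².
L = μ₀N²A/ℓ = (4π×10⁻⁷)(1890)²(3.767×10^-4)/(0.531) = 3.184×10^-3 H.
U = ½LI² = ½(3.184×10^-3)(17.3)² = 0.4765 J.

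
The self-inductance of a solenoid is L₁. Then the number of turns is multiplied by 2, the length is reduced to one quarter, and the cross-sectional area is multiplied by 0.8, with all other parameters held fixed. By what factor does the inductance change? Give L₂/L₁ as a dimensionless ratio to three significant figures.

For a solenoid, L ∝ μᵣN²A/ℓ.
L₂/L₁ = (2)^2 × (0.25)^-1 × (0.8) = 12.8.

L₂/L₁ = 12.8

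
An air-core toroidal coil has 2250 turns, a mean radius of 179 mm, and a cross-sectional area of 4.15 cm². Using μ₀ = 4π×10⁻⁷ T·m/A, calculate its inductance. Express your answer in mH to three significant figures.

For a thin toroid, L = μ₀N²A/(2πR).
L = (4π×10⁻⁷)(2250)²(4.150×10^-4) / (2π×0.179 m) = 2.347×10^-3 H.

L ≈ 2.35 mH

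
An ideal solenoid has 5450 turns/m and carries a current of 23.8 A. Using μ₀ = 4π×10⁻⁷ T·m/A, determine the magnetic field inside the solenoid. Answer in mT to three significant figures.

Inside a long solenoid, B = μ₀nI.
B = (4π×10⁻⁷)(5.450×10^3 m⁻¹)(23.8 A) = 0.163 T.

B ≈ 163 mT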